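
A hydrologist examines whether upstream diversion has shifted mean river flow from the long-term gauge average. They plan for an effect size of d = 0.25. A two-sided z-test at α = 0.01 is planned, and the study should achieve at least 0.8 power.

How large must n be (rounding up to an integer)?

n = 187

Set Φ(δ − 2.576) = 0.8; then δ − 2.576 = Φ⁻¹(0.8) = 0.842, giving δ = 3.417.
(For δ > 0 the lower-tail rejection region contributes negligibly to power, so the one-term inversion is standard.)
δ = d·√n ⇒ n = (δ/d)² = (3.417 / 0.25)² = 186.86.
Rounding up, n = 187.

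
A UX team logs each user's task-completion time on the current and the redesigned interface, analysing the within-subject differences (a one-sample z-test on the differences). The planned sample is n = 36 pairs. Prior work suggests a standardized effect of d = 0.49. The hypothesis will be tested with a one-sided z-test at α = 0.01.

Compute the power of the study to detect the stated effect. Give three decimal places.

Power ≈ 0.730

Noncentrality parameter: δ = d·√n = 0.49 × √36 = 2.9400
Critical value for a one-sided test at α = 0.01: z_α = 2.326.
Power = P(Z > 2.326 − δ) = Φ(0.614) = 0.7303.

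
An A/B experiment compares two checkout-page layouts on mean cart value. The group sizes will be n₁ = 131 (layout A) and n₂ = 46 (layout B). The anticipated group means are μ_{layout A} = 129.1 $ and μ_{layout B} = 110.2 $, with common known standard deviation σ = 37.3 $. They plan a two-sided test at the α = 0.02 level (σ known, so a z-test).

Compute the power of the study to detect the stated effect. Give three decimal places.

Standardized effect: d = |μ_{layout A} − μ_{layout B}| / σ = |129.1 − 110.2| / 37.3 = 0.5067
Noncentrality parameter: δ = d / √(1/n₁ + 1/n₂) = 0.5067 / √(1/131 + 1/46) = 2.9565
Two-sided α = 0.02 → critical value z_{0.01} = 2.326.
Power = Φ(δ − 2.326) + Φ(−δ − 2.326) = Φ(0.630) + Φ(-5.283) = 0.7357 + 0.0000 = 0.7357.

Power ≈ 0.736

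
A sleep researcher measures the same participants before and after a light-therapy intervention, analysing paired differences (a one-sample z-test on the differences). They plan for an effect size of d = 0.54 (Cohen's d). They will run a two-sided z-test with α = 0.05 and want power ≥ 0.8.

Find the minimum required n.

n = 27

Set Φ(δ − 1.960) = 0.8; then δ − 1.960 = Φ⁻¹(0.8) = 0.842, giving δ = 2.802.
(For δ > 0 the lower-tail rejection region contributes negligibly to power, so the one-term inversion is standard.)
δ = d·√n ⇒ n = (δ/d)² = (2.802 / 0.54)² = 26.92.
Rounding up, n = 27.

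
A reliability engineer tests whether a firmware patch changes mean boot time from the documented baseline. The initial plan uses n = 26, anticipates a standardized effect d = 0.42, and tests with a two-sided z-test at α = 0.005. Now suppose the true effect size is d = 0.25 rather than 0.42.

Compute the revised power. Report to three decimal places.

With d = 0.25: δ = d·√n = 0.25 × √26 = 1.2748. Critical value z_{0.0025} = 2.807.
Revised power = Φ(δ − 2.807) + Φ(−δ − 2.807) = Φ(-1.532) + Φ(-4.082) = 0.0627 + 0.0000 = 0.0627.

Power ≈ 0.063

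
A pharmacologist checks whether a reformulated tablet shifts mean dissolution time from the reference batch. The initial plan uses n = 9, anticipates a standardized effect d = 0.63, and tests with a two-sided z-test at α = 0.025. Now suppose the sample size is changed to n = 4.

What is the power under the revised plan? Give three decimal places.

Power ≈ 0.163

With n = 4: δ = d·√n = 0.63 × √4 = 1.2600. Critical value z_{0.0125} = 2.241.
Revised power = Φ(δ − 2.241) + Φ(−δ − 2.241) = Φ(-0.981) + Φ(-3.501) = 0.1632 + 0.0002 = 0.1634.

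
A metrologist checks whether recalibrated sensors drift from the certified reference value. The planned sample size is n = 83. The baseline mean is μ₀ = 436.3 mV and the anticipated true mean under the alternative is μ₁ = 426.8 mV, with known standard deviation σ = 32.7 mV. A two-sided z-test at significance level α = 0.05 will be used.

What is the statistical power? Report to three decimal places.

Power ≈ 0.754

Standardized effect: d = |μ₁ − μ₀| / σ = |426.8 − 436.3| / 32.7 = 0.2905
Noncentrality parameter: δ = d·√n = 0.2905 × √83 = 2.6468
Two-sided α = 0.05 → critical value z_{0.025} = 1.960.
Power = Φ(δ − 1.960) + Φ(−δ − 1.960) = Φ(0.687) + Φ(-4.607) = 0.7539 + 0.0000 = 0.7539.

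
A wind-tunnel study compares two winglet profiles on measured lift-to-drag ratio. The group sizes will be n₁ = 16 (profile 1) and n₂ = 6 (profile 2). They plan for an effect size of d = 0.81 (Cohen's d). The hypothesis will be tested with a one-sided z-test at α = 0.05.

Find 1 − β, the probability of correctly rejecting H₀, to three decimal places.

Power ≈ 0.519

Noncentrality parameter: δ = d / √(1/n₁ + 1/n₂) = 0.81 / √(1/16 + 1/6) = 1.6920
One-sided α = 0.05 → critical value z_{0.05} = 1.645.
Power = P(Z > 1.645 − δ) = Φ(0.047) = 0.5188.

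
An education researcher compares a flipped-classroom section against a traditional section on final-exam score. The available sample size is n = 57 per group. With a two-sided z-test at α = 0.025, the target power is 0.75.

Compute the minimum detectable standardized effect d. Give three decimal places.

d ≈ 0.546

Need Φ(δ − 2.241) = 0.75, so δ = 2.241 + 0.674 = 2.916.
(The second rejection-region term Φ(−δ − z_{α/2}) is negligible and dropped.)
δ = d·√(n/2) ⇒ d = δ/√(n/2) = 2.916/√(57/2) = 0.5462.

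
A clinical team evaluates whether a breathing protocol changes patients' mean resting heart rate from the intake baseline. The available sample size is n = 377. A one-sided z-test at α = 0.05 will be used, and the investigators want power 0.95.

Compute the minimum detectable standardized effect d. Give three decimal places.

d ≈ 0.169

Required noncentrality: δ = z_{0.05} + z_{0.05} = 1.645 + 1.645 = 3.290.
δ = d·√n ⇒ d = δ/√n = 3.290/√377 = 0.1694.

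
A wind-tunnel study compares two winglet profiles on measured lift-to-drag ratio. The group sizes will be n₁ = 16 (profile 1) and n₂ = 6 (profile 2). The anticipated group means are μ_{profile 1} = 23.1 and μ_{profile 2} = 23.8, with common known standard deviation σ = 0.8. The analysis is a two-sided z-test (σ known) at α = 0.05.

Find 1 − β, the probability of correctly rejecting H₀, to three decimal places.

Power ≈ 0.448

Standardized effect: d = |μ_{profile 1} − μ_{profile 2}| / σ = |23.1 − 23.8| / 0.8 = 0.8750
Noncentrality parameter: δ = d / √(1/n₁ + 1/n₂) = 0.8750 / √(1/16 + 1/6) = 1.8278
Critical value for a two-sided test at α = 0.05: z_{α/2} = 1.960.
Power = Φ(δ − 1.960) + Φ(−δ − 1.960) = Φ(-0.132) + Φ(-3.788) = 0.4474 + 0.0001 = 0.4475.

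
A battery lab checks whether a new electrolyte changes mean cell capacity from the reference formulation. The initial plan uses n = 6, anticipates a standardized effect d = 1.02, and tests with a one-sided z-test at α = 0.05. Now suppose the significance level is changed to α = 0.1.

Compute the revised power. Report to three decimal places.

Power ≈ 0.888

δ = d·√n = 1.02 × √6 = 2.4985 (unchanged). New critical value: z_{0.1} = 1.282.
Revised power = P(Z > 1.282 − δ) = Φ(1.217) = 0.8882.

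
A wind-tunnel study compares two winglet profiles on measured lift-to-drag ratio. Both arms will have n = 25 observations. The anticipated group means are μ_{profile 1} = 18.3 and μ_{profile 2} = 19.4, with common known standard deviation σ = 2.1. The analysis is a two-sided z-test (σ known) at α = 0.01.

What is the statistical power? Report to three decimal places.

Power ≈ 0.235

Standardized effect: d = |μ_{profile 1} − μ_{profile 2}| / σ = |18.3 − 19.4| / 2.1 = 0.5238
Noncentrality parameter: δ = d·√(n/2) = 0.5238 × √(25/2) = 1.8519
Two-sided α = 0.01 → critical value z_{0.005} = 2.576.
Power = Φ(δ − 2.576) + Φ(−δ − 2.576) = Φ(-0.724) + Φ(-4.428) = 0.2346 + 0.0000 = 0.2346.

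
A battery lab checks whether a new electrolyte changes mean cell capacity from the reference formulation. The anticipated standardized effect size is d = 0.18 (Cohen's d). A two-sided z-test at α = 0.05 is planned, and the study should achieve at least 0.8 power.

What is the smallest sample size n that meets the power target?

For power 0.8 need Φ(δ − z_{0.025}) = 0.8, so δ = z_{0.025} + z_{0.20} = 1.960 + 0.842 = 2.802.
(For δ > 0 the lower-tail rejection region contributes negligibly to power, so the one-term inversion is standard.)
δ = d·√n ⇒ n = (δ/d)² = (2.802 / 0.18)² = 242.25.
Rounding up, n = 243.

n = 243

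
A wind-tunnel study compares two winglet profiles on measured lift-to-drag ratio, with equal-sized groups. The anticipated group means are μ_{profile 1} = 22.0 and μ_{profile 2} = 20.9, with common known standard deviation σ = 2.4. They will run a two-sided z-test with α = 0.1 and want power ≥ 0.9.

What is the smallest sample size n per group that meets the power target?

n = 82 per group

Standardized effect: d = |μ_{profile 1} − μ_{profile 2}| / σ = |22.0 − 20.9| / 2.4 = 0.4583
For power 0.9 need Φ(δ − z_{0.05}) = 0.9, so δ = z_{0.05} + z_{0.10} = 1.645 + 1.282 = 2.926.
(Ignoring the negligible lower-tail rejection probability gives the usual closed-form inversion.)
δ = d·√(n/2) ⇒ n = 2(δ/d)² = 2 × (2.926 / 0.4583)² = 81.53.
Rounding up, n = 82 per group.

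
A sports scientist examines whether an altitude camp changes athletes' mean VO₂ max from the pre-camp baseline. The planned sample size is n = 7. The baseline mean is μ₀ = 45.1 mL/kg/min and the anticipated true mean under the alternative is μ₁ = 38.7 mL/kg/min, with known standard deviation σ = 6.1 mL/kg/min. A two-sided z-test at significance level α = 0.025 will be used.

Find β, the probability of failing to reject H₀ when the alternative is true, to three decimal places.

Standardized effect: d = |μ₁ − μ₀| / σ = |38.7 − 45.1| / 6.1 = 1.0492
Noncentrality parameter: δ = d·√n = 1.0492 × √7 = 2.7759
Two-sided α = 0.025 → critical value z_{0.0125} = 2.241.
Power = Φ(δ − 2.241) + Φ(−δ − 2.241) = Φ(0.534) + Φ(-5.017) = 0.7035 + 0.0000 = 0.7035.
Type II error: β = 1 − power = 1 − 0.7035 = 0.2965.

β ≈ 0.297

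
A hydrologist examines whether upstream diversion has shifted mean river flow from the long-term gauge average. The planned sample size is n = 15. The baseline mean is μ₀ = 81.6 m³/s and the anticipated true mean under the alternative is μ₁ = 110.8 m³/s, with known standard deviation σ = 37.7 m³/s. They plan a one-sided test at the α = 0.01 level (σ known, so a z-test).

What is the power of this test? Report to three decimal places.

Power ≈ 0.750

Standardized effect: d = |μ₁ − μ₀| / σ = |110.8 − 81.6| / 37.7 = 0.7745
Noncentrality parameter: δ = d·√n = 0.7745 × √15 = 2.9998
One-sided α = 0.01 → critical value z_{0.01} = 2.326.
Power = P(Z > 2.326 − δ) = Φ(0.673) = 0.7497.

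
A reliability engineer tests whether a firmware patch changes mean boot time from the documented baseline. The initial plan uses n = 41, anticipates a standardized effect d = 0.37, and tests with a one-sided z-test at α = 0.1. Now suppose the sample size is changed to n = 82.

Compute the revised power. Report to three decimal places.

With n = 82: δ = d·√n = 0.37 × √82 = 3.3505. Critical value z_{0.1} = 1.282.
Revised power = P(Z > 1.282 − δ) = Φ(2.069) = 0.9807.

Power ≈ 0.981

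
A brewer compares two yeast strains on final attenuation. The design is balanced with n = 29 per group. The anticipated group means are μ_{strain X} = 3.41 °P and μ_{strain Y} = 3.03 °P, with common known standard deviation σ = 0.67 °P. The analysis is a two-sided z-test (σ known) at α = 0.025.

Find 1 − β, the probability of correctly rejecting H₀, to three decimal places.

Standardized effect: d = |μ_{strain X} − μ_{strain Y}| / σ = |3.41 − 3.03| / 0.67 = 0.5672
Noncentrality parameter: δ = d·√(n/2) = 0.5672 × √(29/2) = 2.1597
Two-sided α = 0.025 → critical value z_{0.0125} = 2.241.
Power = Φ(δ − 2.241) + Φ(−δ − 2.241) = Φ(-0.082) + Φ(-4.401) = 0.4674 + 0.0000 = 0.4674.

Power ≈ 0.467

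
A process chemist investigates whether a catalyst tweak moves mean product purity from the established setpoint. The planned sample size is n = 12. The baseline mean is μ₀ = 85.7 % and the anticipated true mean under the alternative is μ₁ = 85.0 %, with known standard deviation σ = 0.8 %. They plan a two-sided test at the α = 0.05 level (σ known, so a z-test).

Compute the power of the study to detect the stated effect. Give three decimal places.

Standardized effect: d = |μ₁ − μ₀| / σ = |85.0 − 85.7| / 0.8 = 0.8750
Noncentrality parameter: δ = d·√n = 0.8750 × √12 = 3.0311
Critical value for a two-sided test at α = 0.05: z_{α/2} = 1.960.
Power = Φ(δ − 1.960) + Φ(−δ − 1.960) = Φ(1.071) + Φ(-4.991) = 0.8579 + 0.0000 = 0.8579.

Power ≈ 0.858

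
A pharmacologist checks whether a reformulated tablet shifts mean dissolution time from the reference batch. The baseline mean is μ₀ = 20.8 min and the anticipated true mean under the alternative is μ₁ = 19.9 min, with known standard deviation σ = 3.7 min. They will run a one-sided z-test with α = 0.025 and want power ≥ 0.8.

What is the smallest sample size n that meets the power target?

Standardized effect: d = |μ₁ − μ₀| / σ = |19.9 − 20.8| / 3.7 = 0.2432
Set Φ(δ − 1.960) = 0.8; then δ − 1.960 = Φ⁻¹(0.8) = 0.842, giving δ = 2.802.
δ = d·√n ⇒ n = (δ/d)² = (2.802 / 0.2432)² = 132.66.
Rounding up, n = 133.

n = 133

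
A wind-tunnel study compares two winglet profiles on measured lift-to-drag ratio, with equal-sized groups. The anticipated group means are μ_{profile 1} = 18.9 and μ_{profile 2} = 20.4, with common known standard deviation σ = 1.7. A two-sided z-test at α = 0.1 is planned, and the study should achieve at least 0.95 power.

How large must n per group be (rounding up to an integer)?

n = 28 per group

Standardized effect: d = |μ_{profile 1} − μ_{profile 2}| / σ = |18.9 − 20.4| / 1.7 = 0.8824
For power 0.95 need Φ(δ − z_{0.05}) = 0.95, so δ = z_{0.05} + z_{0.05} = 1.645 + 1.645 = 3.290.
(The Φ(−δ − z_{α/2}) term is vanishingly small for δ > 0 and is dropped in the standard sample-size formula.)
δ = d·√(n/2) ⇒ n = 2(δ/d)² = 2 × (3.290 / 0.8824)² = 27.80.
Round up to the next whole unit.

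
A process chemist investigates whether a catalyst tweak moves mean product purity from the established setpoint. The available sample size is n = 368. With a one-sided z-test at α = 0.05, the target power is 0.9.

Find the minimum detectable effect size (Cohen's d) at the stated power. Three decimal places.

Required noncentrality: δ = z_{0.05} + z_{0.10} = 1.645 + 1.282 = 2.926.
δ = d·√n ⇒ d = δ/√n = 2.926/√368 = 0.1525.

d ≈ 0.153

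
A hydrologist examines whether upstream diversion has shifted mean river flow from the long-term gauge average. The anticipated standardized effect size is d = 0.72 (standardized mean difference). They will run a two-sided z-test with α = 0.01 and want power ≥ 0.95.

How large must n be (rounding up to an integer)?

Set Φ(δ − 2.576) = 0.95; then δ − 2.576 = Φ⁻¹(0.95) = 1.645, giving δ = 4.221.
(Ignoring the negligible lower-tail rejection probability gives the usual closed-form inversion.)
δ = d·√n ⇒ n = (δ/d)² = (4.221 / 0.72)² = 34.36.
Rounding up, n = 35.

n = 35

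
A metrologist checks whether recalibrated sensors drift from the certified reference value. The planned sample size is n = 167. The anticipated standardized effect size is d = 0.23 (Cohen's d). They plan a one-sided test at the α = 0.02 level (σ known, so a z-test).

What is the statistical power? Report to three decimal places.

Power ≈ 0.821

Noncentrality parameter: δ = d·√n = 0.23 × √167 = 2.9723
One-sided α = 0.02 → critical value z_{0.02} = 2.054.
Power = P(Z > 2.054 − δ) = Φ(0.919) = 0.8208.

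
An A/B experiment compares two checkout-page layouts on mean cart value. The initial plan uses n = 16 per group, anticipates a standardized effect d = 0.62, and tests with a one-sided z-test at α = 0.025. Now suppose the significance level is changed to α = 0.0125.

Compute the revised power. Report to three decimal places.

Power ≈ 0.313

δ = d·√(n/2) = 0.62 × √(16/2) = 1.7536 (unchanged). New critical value: z_{0.0125} = 2.241.
Revised power = Φ(δ − 2.241) = Φ(-0.488) = 0.3129.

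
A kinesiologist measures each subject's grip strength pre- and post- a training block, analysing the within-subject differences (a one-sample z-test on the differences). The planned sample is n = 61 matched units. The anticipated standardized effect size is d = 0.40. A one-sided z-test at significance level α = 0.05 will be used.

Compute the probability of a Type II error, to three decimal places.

β ≈ 0.070

Noncentrality parameter: δ = d·√n = 0.40 × √61 = 3.1241
Critical value for a one-sided test at α = 0.05: z_α = 1.645.
Power = Φ(δ − 1.645) = Φ(1.479) = 0.9305.
Type II error: β = 1 − power = 1 − 0.9305 = 0.0695.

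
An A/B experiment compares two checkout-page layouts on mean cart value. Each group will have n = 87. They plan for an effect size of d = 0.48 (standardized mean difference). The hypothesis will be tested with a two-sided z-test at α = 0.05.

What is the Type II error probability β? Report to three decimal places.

Noncentrality parameter: λ = d·√(n/2) = 0.48 × √(87/2) = 3.1658
Two-sided α = 0.05 → critical value z_{0.025} = 1.960.
Power = Φ(λ − 1.960) + Φ(−λ − 1.960) = Φ(1.206) + Φ(-5.126) = 0.8861 + 0.0000 = 0.8861.
Type II error: β = 1 − power = 1 − 0.8861 = 0.1139.

β ≈ 0.114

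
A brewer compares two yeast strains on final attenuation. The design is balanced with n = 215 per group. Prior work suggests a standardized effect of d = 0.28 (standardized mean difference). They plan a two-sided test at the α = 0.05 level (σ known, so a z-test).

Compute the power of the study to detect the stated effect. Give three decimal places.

Power ≈ 0.827

Noncentrality parameter: δ = d·√(n/2) = 0.28 × √(215/2) = 2.9031
Two-sided α = 0.05 → critical value z_{0.025} = 1.960.
Power = Φ(δ − 1.960) + Φ(−δ − 1.960) = Φ(0.943) + Φ(-4.863) = 0.8272 + 0.0000 = 0.8272.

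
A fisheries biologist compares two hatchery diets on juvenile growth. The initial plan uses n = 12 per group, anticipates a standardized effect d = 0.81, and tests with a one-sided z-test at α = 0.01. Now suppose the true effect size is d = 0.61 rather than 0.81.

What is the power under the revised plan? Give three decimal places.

Power ≈ 0.203

With d = 0.61: δ = d·√(n/2) = 0.61 × √(12/2) = 1.4942. Critical value z_{0.01} = 2.326.
Revised power = P(Z > 2.326 − δ) = Φ(-0.832) = 0.2027.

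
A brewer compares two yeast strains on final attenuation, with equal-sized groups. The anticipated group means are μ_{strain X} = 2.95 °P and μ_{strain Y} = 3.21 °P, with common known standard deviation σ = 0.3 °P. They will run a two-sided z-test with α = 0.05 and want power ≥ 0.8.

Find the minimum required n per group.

n = 21 per group

Standardized effect: d = |μ_{strain X} − μ_{strain Y}| / σ = |2.95 − 3.21| / 0.3 = 0.8667
Set Φ(δ − 1.960) = 0.8; then δ − 1.960 = Φ⁻¹(0.8) = 0.842, giving δ = 2.802.
(For δ > 0 the lower-tail rejection region contributes negligibly to power, so the one-term inversion is standard.)
δ = d·√(n/2) ⇒ n = 2(δ/d)² = 2 × (2.802 / 0.8667)² = 20.90.
Rounding up, n = 21 per group.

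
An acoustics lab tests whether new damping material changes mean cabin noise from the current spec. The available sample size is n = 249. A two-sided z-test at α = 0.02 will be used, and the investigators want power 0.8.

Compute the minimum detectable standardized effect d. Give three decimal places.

Need Φ(δ − 2.326) = 0.8, so δ = 2.326 + 0.842 = 3.168.
(The second rejection-region term Φ(−δ − z_{α/2}) is negligible and dropped.)
δ = d·√n ⇒ d = δ/√n = 3.168/√249 = 0.2008.

d ≈ 0.201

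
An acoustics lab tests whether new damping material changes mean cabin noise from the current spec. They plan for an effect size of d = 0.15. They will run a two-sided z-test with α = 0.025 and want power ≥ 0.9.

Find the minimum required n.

n = 552

For power 0.9 need Φ(δ − z_{0.0125}) = 0.9, so δ = z_{0.0125} + z_{0.10} = 2.241 + 1.282 = 3.523.
(For δ > 0 the lower-tail rejection region contributes negligibly to power, so the one-term inversion is standard.)
δ = d·√n ⇒ n = (δ/d)² = (3.523 / 0.15)² = 551.61.
Rounding up, n = 552.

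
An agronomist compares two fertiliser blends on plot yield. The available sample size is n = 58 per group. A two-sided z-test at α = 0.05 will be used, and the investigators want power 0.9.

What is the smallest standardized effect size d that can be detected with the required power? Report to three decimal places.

Need Φ(δ − 1.960) = 0.9, so δ = 1.960 + 1.282 = 3.242.
(Lower-tail contribution to power is negligible for δ > 0.)
δ = d·√(n/2) ⇒ d = δ/√(n/2) = 3.242/√(58/2) = 0.6019.

d ≈ 0.602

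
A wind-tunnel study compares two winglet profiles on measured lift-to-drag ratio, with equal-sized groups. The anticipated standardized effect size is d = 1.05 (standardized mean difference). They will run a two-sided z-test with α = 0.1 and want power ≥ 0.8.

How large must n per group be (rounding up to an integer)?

Set Φ(δ − 1.645) = 0.8; then δ − 1.645 = Φ⁻¹(0.8) = 0.842, giving δ = 2.486.
(The Φ(−δ − z_{α/2}) term is vanishingly small for δ > 0 and is dropped in the standard sample-size formula.)
δ = d·√(n/2) ⇒ n = 2(δ/d)² = 2 × (2.486 / 1.05)² = 11.22.
Rounding up, n = 12 per group.

n = 12 per group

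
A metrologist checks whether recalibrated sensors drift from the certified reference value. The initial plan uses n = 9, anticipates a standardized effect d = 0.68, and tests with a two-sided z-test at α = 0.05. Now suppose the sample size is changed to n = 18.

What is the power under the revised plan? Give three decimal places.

Power ≈ 0.823

With n = 18: δ = d·√n = 0.68 × √18 = 2.8850. Critical value z_{0.025} = 1.960.
Revised power = Φ(δ − 1.960) + Φ(−δ − 1.960) = Φ(0.925) + Φ(-4.845) = 0.8225 + 0.0000 = 0.8225.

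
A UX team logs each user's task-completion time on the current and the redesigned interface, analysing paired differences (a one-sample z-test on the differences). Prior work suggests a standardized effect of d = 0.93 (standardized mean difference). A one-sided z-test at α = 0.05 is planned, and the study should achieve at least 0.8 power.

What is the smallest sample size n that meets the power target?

n = 8

Set Φ(δ − 1.645) = 0.8; then δ − 1.645 = Φ⁻¹(0.8) = 0.842, giving δ = 2.486.
δ = d·√n ⇒ n = (δ/d)² = (2.486 / 0.93)² = 7.15.
Rounding up, n = 8.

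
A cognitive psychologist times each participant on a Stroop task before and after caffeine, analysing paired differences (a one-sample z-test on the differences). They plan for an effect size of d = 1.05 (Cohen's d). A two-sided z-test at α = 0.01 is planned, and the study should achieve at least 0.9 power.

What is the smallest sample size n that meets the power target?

For power 0.9 need Φ(δ − z_{0.005}) = 0.9, so δ = z_{0.005} + z_{0.10} = 2.576 + 1.282 = 3.857.
(Ignoring the negligible lower-tail rejection probability gives the usual closed-form inversion.)
δ = d·√n ⇒ n = (δ/d)² = (3.857 / 1.05)² = 13.50.
Round up to the next whole unit.

n = 14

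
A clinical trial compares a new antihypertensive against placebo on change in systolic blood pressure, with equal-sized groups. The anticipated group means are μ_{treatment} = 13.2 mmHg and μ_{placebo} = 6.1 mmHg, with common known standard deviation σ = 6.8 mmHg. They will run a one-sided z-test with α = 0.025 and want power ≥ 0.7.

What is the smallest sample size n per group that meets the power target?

n = 12 per group

Standardized effect: d = |μ_{treatment} − μ_{placebo}| / σ = |13.2 − 6.1| / 6.8 = 1.0441
Set Φ(δ − 1.960) = 0.7; then δ − 1.960 = Φ⁻¹(0.7) = 0.524, giving δ = 2.484.
δ = d·√(n/2) ⇒ n = 2(δ/d)² = 2 × (2.484 / 1.0441)² = 11.32.
Round up to the next whole unit.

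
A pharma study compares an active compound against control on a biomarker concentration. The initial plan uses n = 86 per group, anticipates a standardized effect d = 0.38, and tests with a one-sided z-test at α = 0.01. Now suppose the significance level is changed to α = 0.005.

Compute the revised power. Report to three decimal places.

Power ≈ 0.467

δ = d·√(n/2) = 0.38 × √(86/2) = 2.4918 (unchanged). New critical value: z_{0.005} = 2.576.
Revised power = P(Z > 2.576 − δ) = Φ(-0.084) = 0.4665.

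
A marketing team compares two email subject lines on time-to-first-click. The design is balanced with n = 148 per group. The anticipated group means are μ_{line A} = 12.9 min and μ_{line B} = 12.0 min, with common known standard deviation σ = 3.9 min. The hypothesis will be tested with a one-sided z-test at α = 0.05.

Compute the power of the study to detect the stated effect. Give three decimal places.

Standardized effect: d = |μ_{line A} − μ_{line B}| / σ = |12.9 − 12.0| / 3.9 = 0.2308
Noncentrality parameter: δ = d·√(n/2) = 0.2308 × √(148/2) = 1.9852
One-sided α = 0.05 → critical value z_{0.05} = 1.645.
Power = Φ(δ − 1.645) = Φ(0.340) = 0.6332.

Power ≈ 0.633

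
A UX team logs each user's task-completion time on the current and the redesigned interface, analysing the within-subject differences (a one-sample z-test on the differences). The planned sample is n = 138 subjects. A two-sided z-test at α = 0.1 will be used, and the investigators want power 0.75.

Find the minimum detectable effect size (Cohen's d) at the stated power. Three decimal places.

d ≈ 0.197

Need Φ(δ − 1.645) = 0.75, so δ = 1.645 + 0.674 = 2.319.
(The second rejection-region term Φ(−δ − z_{α/2}) is negligible and dropped.)
δ = d·√n ⇒ d = δ/√n = 2.319/√138 = 0.1974.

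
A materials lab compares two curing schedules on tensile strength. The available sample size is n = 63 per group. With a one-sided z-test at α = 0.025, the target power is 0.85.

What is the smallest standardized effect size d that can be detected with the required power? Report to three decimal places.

Required noncentrality: δ = z_{0.025} + z_{0.15} = 1.960 + 1.036 = 2.996.
δ = d·√(n/2) ⇒ d = δ/√(n/2) = 2.996/√(63/2) = 0.5339.

d ≈ 0.534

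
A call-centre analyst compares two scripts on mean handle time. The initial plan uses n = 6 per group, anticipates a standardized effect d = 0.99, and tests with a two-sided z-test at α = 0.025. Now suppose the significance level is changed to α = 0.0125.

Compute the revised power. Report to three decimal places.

δ = d·√(n/2) = 0.99 × √(6/2) = 1.7147 (unchanged). New critical value: z_{0.0063} = 2.498.
Revised power = Φ(δ − 2.498) + Φ(−δ − 2.498) = Φ(-0.783) + Φ(-4.212) = 0.2168 + 0.0000 = 0.2168.

Power ≈ 0.217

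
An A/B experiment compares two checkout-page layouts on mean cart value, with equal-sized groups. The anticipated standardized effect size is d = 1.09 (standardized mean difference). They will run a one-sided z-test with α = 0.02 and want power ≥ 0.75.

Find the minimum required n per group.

For power 0.75 need Φ(δ − z_{0.02}) = 0.75, so δ = z_{0.02} + z_{0.25} = 2.054 + 0.674 = 2.728.
δ = d·√(n/2) ⇒ n = 2(δ/d)² = 2 × (2.728 / 1.09)² = 12.53.
Round up to the next whole unit.

n = 13 per group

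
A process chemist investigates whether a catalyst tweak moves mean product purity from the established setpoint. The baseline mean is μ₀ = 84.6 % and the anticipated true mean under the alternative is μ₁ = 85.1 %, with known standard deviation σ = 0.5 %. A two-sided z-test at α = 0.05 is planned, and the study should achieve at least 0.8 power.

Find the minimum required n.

n = 8

Standardized effect: d = |μ₁ − μ₀| / σ = |85.1 − 84.6| / 0.5 = 1.0000
Set Φ(δ − 1.960) = 0.8; then δ − 1.960 = Φ⁻¹(0.8) = 0.842, giving δ = 2.802.
(Ignoring the negligible lower-tail rejection probability gives the usual closed-form inversion.)
δ = d·√n ⇒ n = (δ/d)² = (2.802 / 1.0000)² = 7.85.
Rounding up, n = 8.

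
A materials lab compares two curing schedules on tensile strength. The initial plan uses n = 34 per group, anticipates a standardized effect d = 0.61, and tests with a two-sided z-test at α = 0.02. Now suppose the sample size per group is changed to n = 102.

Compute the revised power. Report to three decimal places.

Power ≈ 0.979

With n = 102 per group: δ = d·√(n/2) = 0.61 × √(102/2) = 4.3563. Critical value z_{0.01} = 2.326.
Revised power = Φ(δ − 2.326) + Φ(−δ − 2.326) = Φ(2.030) + Φ(-6.683) = 0.9788 + 0.0000 = 0.9788.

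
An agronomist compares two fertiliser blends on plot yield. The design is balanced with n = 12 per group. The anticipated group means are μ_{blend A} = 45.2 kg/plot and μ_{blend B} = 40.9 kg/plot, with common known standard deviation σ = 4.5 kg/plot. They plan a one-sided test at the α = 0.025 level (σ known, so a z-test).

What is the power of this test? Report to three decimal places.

Standardized effect: d = |μ_{blend A} − μ_{blend B}| / σ = |45.2 − 40.9| / 4.5 = 0.9556
Noncentrality parameter: δ = d·√(n/2) = 0.9556 × √(12/2) = 2.3406
Critical value for a one-sided test at α = 0.025: z_α = 1.960.
Power = P(Z > 1.960 − δ) = Φ(0.381) = 0.6483.

Power ≈ 0.648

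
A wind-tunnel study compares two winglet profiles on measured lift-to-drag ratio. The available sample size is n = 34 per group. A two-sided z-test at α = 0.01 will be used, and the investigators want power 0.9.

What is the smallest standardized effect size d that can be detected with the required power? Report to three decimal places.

Required noncentrality: δ = z_{0.005} + z_{0.10} = 2.576 + 1.282 = 3.857.
(Lower-tail contribution to power is negligible for δ > 0.)
δ = d·√(n/2) ⇒ d = δ/√(n/2) = 3.857/√(34/2) = 0.9356.

d ≈ 0.936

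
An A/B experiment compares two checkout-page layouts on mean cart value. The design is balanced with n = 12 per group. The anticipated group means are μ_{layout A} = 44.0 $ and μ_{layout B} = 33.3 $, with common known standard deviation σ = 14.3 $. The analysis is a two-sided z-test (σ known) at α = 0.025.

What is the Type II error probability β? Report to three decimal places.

β ≈ 0.659

Standardized effect: d = |μ_{layout A} − μ_{layout B}| / σ = |44.0 − 33.3| / 14.3 = 0.7483
Noncentrality parameter: λ = d·√(n/2) = 0.7483 × √(12/2) = 1.8328
Two-sided α = 0.025 → critical value z_{0.0125} = 2.241.
Power = Φ(λ − 2.241) + Φ(−λ − 2.241) = Φ(-0.409) + Φ(-4.074) = 0.3414 + 0.0000 = 0.3415.
Type II error: β = 1 − power = 1 − 0.3415 = 0.6585.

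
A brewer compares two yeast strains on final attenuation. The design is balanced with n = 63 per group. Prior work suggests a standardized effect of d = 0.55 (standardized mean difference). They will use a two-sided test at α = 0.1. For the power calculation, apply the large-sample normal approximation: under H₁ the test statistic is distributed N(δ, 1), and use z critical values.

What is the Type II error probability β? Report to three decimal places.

β ≈ 0.075

Noncentrality parameter: δ = d·√(n/2) = 0.55 × √(63/2) = 3.0869
Critical value for a two-sided test at α = 0.1: z_{α/2} = 1.645.
Power = Φ(δ − 1.645) + Φ(−δ − 1.645) = Φ(1.442) + Φ(-4.732) = 0.9254 + 0.0000 = 0.9254.
Type II error: β = 1 − power = 1 − 0.9254 = 0.0746.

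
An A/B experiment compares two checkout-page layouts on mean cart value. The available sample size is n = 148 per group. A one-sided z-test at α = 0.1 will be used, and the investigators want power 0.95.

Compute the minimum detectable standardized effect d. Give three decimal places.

Need Φ(δ − 1.282) = 0.95, so δ = 1.282 + 1.645 = 2.926.
δ = d·√(n/2) ⇒ d = δ/√(n/2) = 2.926/√(148/2) = 0.3402.

d ≈ 0.340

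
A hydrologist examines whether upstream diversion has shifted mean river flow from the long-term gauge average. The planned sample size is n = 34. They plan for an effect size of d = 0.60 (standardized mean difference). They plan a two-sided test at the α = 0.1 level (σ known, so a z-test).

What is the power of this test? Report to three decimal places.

Power ≈ 0.968

Noncentrality parameter: δ = d·√n = 0.60 × √34 = 3.4986
Critical value for a two-sided test at α = 0.1: z_{α/2} = 1.645.
Power = Φ(δ − 1.645) + Φ(−δ − 1.645) = Φ(1.854) + Φ(-5.143) = 0.9681 + 0.0000 = 0.9681.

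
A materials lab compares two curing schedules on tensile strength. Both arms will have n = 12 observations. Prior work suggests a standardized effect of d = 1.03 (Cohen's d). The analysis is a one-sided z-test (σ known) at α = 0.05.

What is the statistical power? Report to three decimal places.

Noncentrality parameter: δ = d·√(n/2) = 1.03 × √(12/2) = 2.5230
Critical value for a one-sided test at α = 0.05: z_α = 1.645.
Power = Φ(δ − 1.645) = Φ(0.878) = 0.8101.

Power ≈ 0.810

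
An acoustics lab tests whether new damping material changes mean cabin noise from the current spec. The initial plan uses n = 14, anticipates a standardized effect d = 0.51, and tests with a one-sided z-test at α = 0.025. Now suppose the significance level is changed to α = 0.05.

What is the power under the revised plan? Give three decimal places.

Power ≈ 0.604

δ = d·√n = 0.51 × √14 = 1.9082 (unchanged). New critical value: z_{0.05} = 1.645.
Revised power = Φ(δ − 1.645) = Φ(0.263) = 0.6039.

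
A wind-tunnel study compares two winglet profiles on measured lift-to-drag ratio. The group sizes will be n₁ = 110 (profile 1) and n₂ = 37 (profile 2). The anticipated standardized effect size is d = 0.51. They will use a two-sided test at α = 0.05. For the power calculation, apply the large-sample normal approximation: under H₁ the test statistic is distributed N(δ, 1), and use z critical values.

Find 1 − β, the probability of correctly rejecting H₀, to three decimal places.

Power ≈ 0.765

Noncentrality parameter: δ = d / √(1/n₁ + 1/n₂) = 0.51 / √(1/110 + 1/37) = 2.6835
Critical value for a two-sided test at α = 0.05: z_{α/2} = 1.960.
Power = Φ(δ − 1.960) + Φ(−δ − 1.960) = Φ(0.724) + Φ(-4.644) = 0.7653 + 0.0000 = 0.7653.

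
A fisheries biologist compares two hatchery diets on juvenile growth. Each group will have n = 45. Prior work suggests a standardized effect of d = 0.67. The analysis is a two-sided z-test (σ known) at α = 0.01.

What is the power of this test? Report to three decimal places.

Noncentrality parameter: δ = d·√(n/2) = 0.67 × √(45/2) = 3.1781
Critical value for a two-sided test at α = 0.01: z_{α/2} = 2.576.
Power = Φ(δ − 2.576) + Φ(−δ − 2.576) = Φ(0.602) + Φ(-5.754) = 0.7265 + 0.0000 = 0.7265.

Power ≈ 0.726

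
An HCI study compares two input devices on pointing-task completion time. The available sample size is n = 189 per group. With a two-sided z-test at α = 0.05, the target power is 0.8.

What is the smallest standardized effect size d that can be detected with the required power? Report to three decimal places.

d ≈ 0.288

Required noncentrality: δ = z_{0.025} + z_{0.20} = 1.960 + 0.842 = 2.802.
(Lower-tail contribution to power is negligible for δ > 0.)
δ = d·√(n/2) ⇒ d = δ/√(n/2) = 2.802/√(189/2) = 0.2882.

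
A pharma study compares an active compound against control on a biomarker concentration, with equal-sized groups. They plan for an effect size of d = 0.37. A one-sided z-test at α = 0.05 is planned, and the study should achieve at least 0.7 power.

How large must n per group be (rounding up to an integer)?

Set Φ(δ − 1.645) = 0.7; then δ − 1.645 = Φ⁻¹(0.7) = 0.524, giving δ = 2.169.
δ = d·√(n/2) ⇒ n = 2(δ/d)² = 2 × (2.169 / 0.37)² = 68.75.
Rounding up, n = 69 per group.

n = 69 per group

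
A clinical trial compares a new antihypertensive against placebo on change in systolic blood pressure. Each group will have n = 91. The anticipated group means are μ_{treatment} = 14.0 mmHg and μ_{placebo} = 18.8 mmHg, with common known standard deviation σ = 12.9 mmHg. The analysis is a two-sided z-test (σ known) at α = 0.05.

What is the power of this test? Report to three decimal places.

Standardized effect: d = |μ_{treatment} − μ_{placebo}| / σ = |14.0 − 18.8| / 12.9 = 0.3721
Noncentrality parameter: δ = d·√(n/2) = 0.3721 × √(91/2) = 2.5099
Critical value for a two-sided test at α = 0.05: z_{α/2} = 1.960.
Power = Φ(δ − 1.960) + Φ(−δ − 1.960) = Φ(0.550) + Φ(-4.470) = 0.7088 + 0.0000 = 0.7088.

Power ≈ 0.709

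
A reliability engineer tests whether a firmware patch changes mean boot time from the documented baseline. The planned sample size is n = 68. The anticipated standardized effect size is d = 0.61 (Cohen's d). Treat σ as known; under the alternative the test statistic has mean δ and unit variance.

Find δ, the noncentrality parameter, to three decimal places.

The noncentrality parameter scales effect size by the design's sample-size factor: δ = d·√n = 0.61 × √68 = 5.0302

δ ≈ 5.030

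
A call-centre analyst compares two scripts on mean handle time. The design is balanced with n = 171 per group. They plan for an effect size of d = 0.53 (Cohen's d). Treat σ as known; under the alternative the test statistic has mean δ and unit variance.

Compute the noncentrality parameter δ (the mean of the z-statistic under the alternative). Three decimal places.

δ ≈ 4.901

δ = d·√(n/2) = 0.53 × √(171/2) = 4.9007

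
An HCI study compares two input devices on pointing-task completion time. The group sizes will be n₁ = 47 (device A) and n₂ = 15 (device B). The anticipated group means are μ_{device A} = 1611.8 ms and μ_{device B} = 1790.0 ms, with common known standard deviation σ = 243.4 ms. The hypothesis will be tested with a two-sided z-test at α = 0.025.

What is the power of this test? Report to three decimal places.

Standardized effect: d = |μ_{device A} − μ_{device B}| / σ = |1611.8 − 1790.0| / 243.4 = 0.7321
Noncentrality parameter: δ = d / √(1/n₁ + 1/n₂) = 0.7321 / √(1/47 + 1/15) = 2.4688
Critical value for a two-sided test at α = 0.025: z_{α/2} = 2.241.
Power = Φ(δ − 2.241) + Φ(−δ − 2.241) = Φ(0.227) + Φ(-4.710) = 0.5899 + 0.0000 = 0.5899.

Power ≈ 0.590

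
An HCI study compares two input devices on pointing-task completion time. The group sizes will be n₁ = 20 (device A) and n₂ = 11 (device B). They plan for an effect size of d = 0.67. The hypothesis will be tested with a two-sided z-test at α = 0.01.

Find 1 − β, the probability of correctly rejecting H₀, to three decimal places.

Power ≈ 0.214

Noncentrality parameter: δ = d / √(1/n₁ + 1/n₂) = 0.67 / √(1/20 + 1/11) = 1.7849
Two-sided α = 0.01 → critical value z_{0.005} = 2.576.
Power = Φ(δ − 2.576) + Φ(−δ − 2.576) = Φ(-0.791) + Φ(-4.361) = 0.2145 + 0.0000 = 0.2145.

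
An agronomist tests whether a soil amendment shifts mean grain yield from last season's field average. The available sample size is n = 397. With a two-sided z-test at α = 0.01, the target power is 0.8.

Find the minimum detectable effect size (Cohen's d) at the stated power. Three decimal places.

Need Φ(δ − 2.576) = 0.8, so δ = 2.576 + 0.842 = 3.417.
(The second rejection-region term Φ(−δ − z_{α/2}) is negligible and dropped.)
δ = d·√n ⇒ d = δ/√n = 3.417/√397 = 0.1715.

d ≈ 0.172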